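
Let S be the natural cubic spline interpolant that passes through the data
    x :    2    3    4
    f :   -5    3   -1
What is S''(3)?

Let M_i = S''(x_i). Step sizes h_i = 1, 1; slopes of the chords Δ_i = (y_(i+1) - y_i)/h_i = 8, -4.
  1·M_0 + 4·M_1 + 1·M_2 = 6(Δ_1 - Δ_0) = -72
Natural end conditions: M_0 = M_2 = 0.
Solving: M_0 = 0, M_1 = -18, M_2 = 0.

-18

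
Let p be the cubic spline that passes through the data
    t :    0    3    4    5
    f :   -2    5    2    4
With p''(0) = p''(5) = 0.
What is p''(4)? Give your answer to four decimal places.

8.7742

Let m_i = p''(x_i). Step sizes h_i = 3, 1, 1; slopes of the chords Δ_i = (y_(i+1) - y_i)/h_i = 7/3, -3, 2.
  3·m_0 + 8·m_1 + 1·m_2 = 6(Δ_1 - Δ_0) = -32
  1·m_1 + 4·m_2 + 1·m_3 = 6(Δ_2 - Δ_1) = 30
Natural end conditions: m_0 = m_3 = 0.
Solving the tridiagonal system: m_0 = 0, m_1 = -158/31, m_2 = 272/31, m_3 = 0.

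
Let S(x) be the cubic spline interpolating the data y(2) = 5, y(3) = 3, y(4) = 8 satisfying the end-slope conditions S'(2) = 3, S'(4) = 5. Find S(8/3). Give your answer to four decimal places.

Let σ_i = S''(x_i). Step sizes h_i = 1, 1; slopes of the chords Δ_i = (y_(i+1) - y_i)/h_i = -2, 5.
  1·σ_0 + 4·σ_1 + 1·σ_2 = 6(Δ_1 - Δ_0) = 42
Clamped end conditions give two more equations: 2h_0·σ_0 + h_0·σ_1 = 6(Δ_0 - S'(2)) = -30 and h_1·σ_1 + 2h_1·σ_2 = 6(S'(4) - Δ_1) = 0.
Hence σ_0 = -49/2, σ_1 = 19, σ_2 = -19/2.
On [2, 3], S(x) = 5 + 3·(x - 2) - 49/4·(x - 2)² + 29/4·(x - 2)³.
With (x - 2) = 2/3: S(8/3) = 100/27.

3.7037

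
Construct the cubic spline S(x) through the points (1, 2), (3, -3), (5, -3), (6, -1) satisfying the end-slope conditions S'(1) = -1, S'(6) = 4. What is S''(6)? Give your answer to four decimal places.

5.9565

With m_i denoting the second derivative at x_i, h_i = 2, 2, 1, and Δ_i = (y_(i+1) − y_i)/h_i = -5/2, 0, 2:
  2·m_0 + 8·m_1 + 2·m_2 = 6(Δ_1 - Δ_0) = 15
  2·m_1 + 6·m_2 + 1·m_3 = 6(Δ_2 - Δ_1) = 12
Clamped end conditions give two more equations: 2h_0·m_0 + h_0·m_1 = 6(Δ_0 - S'(1)) = -9 and h_2·m_2 + 2h_2·m_3 = 6(S'(6) - Δ_2) = 12.
Solving the tridiagonal system: m_0 = -167/46, m_1 = 127/46, m_2 = 2/23, m_3 = 137/23.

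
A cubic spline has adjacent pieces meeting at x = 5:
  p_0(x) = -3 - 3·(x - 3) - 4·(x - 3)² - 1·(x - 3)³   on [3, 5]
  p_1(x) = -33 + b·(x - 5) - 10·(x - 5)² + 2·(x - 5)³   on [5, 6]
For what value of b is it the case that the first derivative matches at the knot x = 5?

-31

p_0'(x) = -3 - 8·(x - 3) - 3·(x - 3)², so p_0'(5) = -31. On the right, p_1'(5) = b, so b = -31.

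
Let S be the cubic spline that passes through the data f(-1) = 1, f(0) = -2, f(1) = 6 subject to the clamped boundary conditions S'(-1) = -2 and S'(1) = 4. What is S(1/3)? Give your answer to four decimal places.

Put m_i = S'' at the i-th knot. Here h = (1, 1) and Δ = (-3, 8), so the interior equations h_(i-1)·m_(i-1) + 2(h_(i-1)+h_i)·m_i + h_i·m_(i+1) = 6(Δ_i − Δ_(i-1)) read
  1·m_0 + 4·m_1 + 1·m_2 = 6(Δ_1 - Δ_0) = 66
Clamped end conditions give two more equations: 2h_0·m_0 + h_0·m_1 = 6(Δ_0 - S'(-1)) = -6 and h_1·m_1 + 2h_1·m_2 = 6(S'(1) - Δ_1) = -24.
Solving: m_0 = -33/2, m_1 = 27, m_2 = -51/2.
On [0, 1], S(x) = -2 + 13/4·x + 27/2·x² - 35/4·x³.
With x = 1/3: S(1/3) = 7/27.

0.2593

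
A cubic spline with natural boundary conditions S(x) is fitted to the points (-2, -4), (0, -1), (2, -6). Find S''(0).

-3

Put σ_i = S'' at the i-th knot. Here h = (2, 2) and Δ = (3/2, -5/2), so the interior equations h_(i-1)·σ_(i-1) + 2(h_(i-1)+h_i)·σ_i + h_i·σ_(i+1) = 6(Δ_i − Δ_(i-1)) read
  2·σ_0 + 8·σ_1 + 2·σ_2 = 6(Δ_1 - Δ_0) = -24
Natural end conditions: σ_0 = σ_2 = 0.
Forward elimination and back-substitution give σ_0 = 0, σ_1 = -3, σ_2 = 0.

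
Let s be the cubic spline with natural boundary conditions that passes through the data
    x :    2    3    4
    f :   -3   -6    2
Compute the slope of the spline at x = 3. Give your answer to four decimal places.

2.5000

Let m_i = s''(x_i). Step sizes h_i = 1, 1; slopes of the chords Δ_i = (y_(i+1) - y_i)/h_i = -3, 8.
  1·m_0 + 4·m_1 + 1·m_2 = 6(Δ_1 - Δ_0) = 66
Natural end conditions: m_0 = m_2 = 0.
Hence m_0 = 0, m_1 = 33/2, m_2 = 0.
On [3, 4], s'(x) = b_1 + 2c_1·(x - 3) + 3d_1·(x - 3)² with b_1 = Δ_1 - h_1(2m_1 + m_2)/6 = 5/2, c_1 = m_1/2 = 33/4, d_1 = (m_2 - m_1)/(6h_1) = -11/4. So s'(3) = 5/2.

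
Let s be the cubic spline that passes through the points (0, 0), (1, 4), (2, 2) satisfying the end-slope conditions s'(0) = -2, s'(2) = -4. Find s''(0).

Write M_i for s''(x_i). With h_i = 1, 1 and divided differences Δ_i = 4, -2, the continuity of s' gives the tridiagonal system
  1·M_0 + 4·M_1 + 1·M_2 = 6(Δ_1 - Δ_0) = -36
Clamped end conditions give two more equations: 2h_0·M_0 + h_0·M_1 = 6(Δ_0 - s'(0)) = 36 and h_1·M_1 + 2h_1·M_2 = 6(s'(2) - Δ_1) = -12.
Hence M_0 = 26, M_1 = -16, M_2 = 2.

26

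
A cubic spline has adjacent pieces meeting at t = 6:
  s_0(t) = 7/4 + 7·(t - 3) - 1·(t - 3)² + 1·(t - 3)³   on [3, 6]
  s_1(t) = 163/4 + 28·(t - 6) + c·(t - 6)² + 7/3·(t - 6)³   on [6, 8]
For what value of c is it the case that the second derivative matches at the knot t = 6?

s_0''(t) = -2 + 6·(t - 3), so s_0''(6) = 16. On the right, s_1''(6) = 2c, so c = 8.

8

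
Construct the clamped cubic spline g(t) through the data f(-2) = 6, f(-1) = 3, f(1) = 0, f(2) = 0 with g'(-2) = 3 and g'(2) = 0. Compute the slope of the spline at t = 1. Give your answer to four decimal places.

0.0429

Let M_i = g''(x_i). Step sizes h_i = 1, 2, 1; slopes of the chords Δ_i = (y_(i+1) - y_i)/h_i = -3, -3/2, 0.
  1·M_0 + 6·M_1 + 2·M_2 = 6(Δ_1 - Δ_0) = 9
  2·M_1 + 6·M_2 + 1·M_3 = 6(Δ_2 - Δ_1) = 9
Clamped end conditions give two more equations: 2h_0·M_0 + h_0·M_1 = 6(Δ_0 - g'(-2)) = -36 and h_2·M_2 + 2h_2·M_3 = 6(g'(2) - Δ_2) = 0.
Solving the tridiagonal system: M_0 = -717/35, M_1 = 174/35, M_2 = -6/35, M_3 = 3/35.
On [1, 2], g'(t) = b_2 + 2c_2·(t - 1) + 3d_2·(t - 1)² with b_2 = Δ_2 - h_2(2M_2 + M_3)/6 = 3/70, c_2 = M_2/2 = -3/35, d_2 = (M_3 - M_2)/(6h_2) = 3/70. So g'(1) = 3/70.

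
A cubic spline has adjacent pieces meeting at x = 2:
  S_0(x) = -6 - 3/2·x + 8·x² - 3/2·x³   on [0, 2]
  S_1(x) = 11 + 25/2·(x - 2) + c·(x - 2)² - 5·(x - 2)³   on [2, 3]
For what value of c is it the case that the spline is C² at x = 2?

S_0''(x) = 16 - 9·x, so S_0''(2) = -2. On the right, S_1''(2) = 2c, so c = -1.

-1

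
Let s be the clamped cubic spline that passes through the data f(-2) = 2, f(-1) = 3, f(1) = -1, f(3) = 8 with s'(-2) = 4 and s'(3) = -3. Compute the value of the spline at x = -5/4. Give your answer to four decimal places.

Put m_i = s'' at the i-th knot. Here h = (1, 2, 2) and Δ = (1, -2, 9/2), so the interior equations h_(i-1)·m_(i-1) + 2(h_(i-1)+h_i)·m_i + h_i·m_(i+1) = 6(Δ_i − Δ_(i-1)) read
  1·m_0 + 6·m_1 + 2·m_2 = 6(Δ_1 - Δ_0) = -18
  2·m_1 + 8·m_2 + 2·m_3 = 6(Δ_2 - Δ_1) = 39
Clamped end conditions give two more equations: 2h_0·m_0 + h_0·m_1 = 6(Δ_0 - s'(-2)) = -18 and h_2·m_2 + 2h_2·m_3 = 6(s'(3) - Δ_2) = -45.
Forward elimination and back-substitution give m_0 = -145/23, m_1 = -124/23, m_2 = 475/46, m_3 = -755/46.
On [-2, -1], s(x) = 2 + 4·(x + 2) - 145/46·(x + 2)² + 7/46·(x + 2)³.
With (x + 2) = 3/4: s(-5/4) = 9689/2944.

3.2911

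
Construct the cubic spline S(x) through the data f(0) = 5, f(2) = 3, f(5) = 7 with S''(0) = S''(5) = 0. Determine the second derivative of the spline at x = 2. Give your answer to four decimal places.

1.4000

Write M_i for S''(x_i). With h_i = 2, 3 and divided differences Δ_i = -1, 4/3, the continuity of S' gives the tridiagonal system
  2·M_0 + 10·M_1 + 3·M_2 = 6(Δ_1 - Δ_0) = 14
Natural end conditions: M_0 = M_2 = 0.
Solving: M_0 = 0, M_1 = 7/5, M_2 = 0.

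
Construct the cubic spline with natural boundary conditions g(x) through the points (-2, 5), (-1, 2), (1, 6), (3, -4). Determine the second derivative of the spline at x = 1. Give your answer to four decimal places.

-7.0909

Write M_i for g''(x_i). With h_i = 1, 2, 2 and divided differences Δ_i = -3, 2, -5, the continuity of g' gives the tridiagonal system
  1·M_0 + 6·M_1 + 2·M_2 = 6(Δ_1 - Δ_0) = 30
  2·M_1 + 8·M_2 + 2·M_3 = 6(Δ_2 - Δ_1) = -42
Natural end conditions: M_0 = M_3 = 0.
Hence M_0 = 0, M_1 = 81/11, M_2 = -78/11, M_3 = 0.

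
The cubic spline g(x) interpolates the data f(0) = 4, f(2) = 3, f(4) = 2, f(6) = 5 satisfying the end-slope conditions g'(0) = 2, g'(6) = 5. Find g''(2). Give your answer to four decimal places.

Let m_i = g''(x_i). Step sizes h_i = 2, 2, 2; slopes of the chords Δ_i = (y_(i+1) - y_i)/h_i = -1/2, -1/2, 3/2.
  2·m_0 + 8·m_1 + 2·m_2 = 6(Δ_1 - Δ_0) = 0
  2·m_1 + 8·m_2 + 2·m_3 = 6(Δ_2 - Δ_1) = 12
Clamped end conditions give two more equations: 2h_0·m_0 + h_0·m_1 = 6(Δ_0 - g'(0)) = -15 and h_2·m_2 + 2h_2·m_3 = 6(g'(6) - Δ_2) = 21.
Hence m_0 = -43/10, m_1 = 11/10, m_2 = -1/10, m_3 = 53/10.

1.1000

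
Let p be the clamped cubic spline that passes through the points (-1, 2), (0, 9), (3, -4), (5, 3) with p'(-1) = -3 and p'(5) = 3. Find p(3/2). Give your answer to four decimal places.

With M_i denoting the second derivative at x_i, h_i = 1, 3, 2, and Δ_i = (y_(i+1) − y_i)/h_i = 7, -13/3, 7/2:
  1·M_0 + 8·M_1 + 3·M_2 = 6(Δ_1 - Δ_0) = -68
  3·M_1 + 10·M_2 + 2·M_3 = 6(Δ_2 - Δ_1) = 47
Clamped end conditions give two more equations: 2h_0·M_0 + h_0·M_1 = 6(Δ_0 - p'(-1)) = 60 and h_2·M_2 + 2h_2·M_3 = 6(p'(5) - Δ_2) = -3.
Forward elimination and back-substitution give M_0 = 3025/78, M_1 = -685/39, M_2 = 877/78, M_3 = -497/78.
On [0, 3], p(x) = 9 + 1187/156·x - 685/78·x² + 749/468·x³.
With x = 3/2: p(3/2) = 2519/416.

6.0553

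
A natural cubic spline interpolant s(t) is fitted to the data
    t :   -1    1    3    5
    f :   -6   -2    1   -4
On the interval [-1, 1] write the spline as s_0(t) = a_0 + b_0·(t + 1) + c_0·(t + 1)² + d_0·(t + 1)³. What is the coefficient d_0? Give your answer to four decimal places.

0.0333

With M_i denoting the second derivative at x_i, h_i = 2, 2, 2, and Δ_i = (y_(i+1) − y_i)/h_i = 2, 3/2, -5/2:
  2·M_0 + 8·M_1 + 2·M_2 = 6(Δ_1 - Δ_0) = -3
  2·M_1 + 8·M_2 + 2·M_3 = 6(Δ_2 - Δ_1) = -24
Natural end conditions: M_0 = M_3 = 0.
Solving: M_0 = 0, M_1 = 2/5, M_2 = -31/10, M_3 = 0.
On [-1, 1], with s_0(t) = a_0 + b_0·(t + 1) + c_0·(t + 1)² + d_0·(t + 1)³: c_0 = M_0/2 = 0, d_0 = (M_1 - M_0)/(6h_0) = 1/30, b_0 = Δ_0 - h_0(2M_0 + M_1)/6 = 28/15.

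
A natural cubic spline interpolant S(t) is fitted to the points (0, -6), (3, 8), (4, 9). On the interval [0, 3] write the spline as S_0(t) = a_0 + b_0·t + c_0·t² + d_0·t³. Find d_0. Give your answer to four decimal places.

With m_i denoting the second derivative at x_i, h_i = 3, 1, and Δ_i = (y_(i+1) − y_i)/h_i = 14/3, 1:
  3·m_0 + 8·m_1 + 1·m_2 = 6(Δ_1 - Δ_0) = -22
Natural end conditions: m_0 = m_2 = 0.
Forward elimination and back-substitution give m_0 = 0, m_1 = -11/4, m_2 = 0.
On [0, 3], with S_0(t) = a_0 + b_0·t + c_0·t² + d_0·t³: c_0 = m_0/2 = 0, d_0 = (m_1 - m_0)/(6h_0) = -11/72, b_0 = Δ_0 - h_0(2m_0 + m_1)/6 = 145/24.

-0.1528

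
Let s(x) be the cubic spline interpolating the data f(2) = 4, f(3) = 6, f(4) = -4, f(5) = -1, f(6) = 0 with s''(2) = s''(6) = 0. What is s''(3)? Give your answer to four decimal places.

With M_i denoting the second derivative at x_i, h_i = 1, 1, 1, 1, and Δ_i = (y_(i+1) − y_i)/h_i = 2, -10, 3, 1:
  1·M_0 + 4·M_1 + 1·M_2 = 6(Δ_1 - Δ_0) = -72
  1·M_1 + 4·M_2 + 1·M_3 = 6(Δ_2 - Δ_1) = 78
  1·M_2 + 4·M_3 + 1·M_4 = 6(Δ_3 - Δ_2) = -12
Natural end conditions: M_0 = M_4 = 0.
Hence M_0 = 0, M_1 = -351/14, M_2 = 198/7, M_3 = -141/14, M_4 = 0.

-25.0714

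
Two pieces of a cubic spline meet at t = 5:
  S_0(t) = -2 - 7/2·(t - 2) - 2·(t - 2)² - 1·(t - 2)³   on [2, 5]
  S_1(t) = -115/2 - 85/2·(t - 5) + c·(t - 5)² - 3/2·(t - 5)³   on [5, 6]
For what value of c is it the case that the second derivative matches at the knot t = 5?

S_0''(t) = -4 - 6·(t - 2), so S_0''(5) = -22. On the right, S_1''(5) = 2c, so c = -11.

-11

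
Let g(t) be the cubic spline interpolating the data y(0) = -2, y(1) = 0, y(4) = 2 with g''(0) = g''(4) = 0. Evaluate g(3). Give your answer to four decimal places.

Write m_i for g''(x_i). With h_i = 1, 3 and divided differences Δ_i = 2, 2/3, the continuity of g' gives the tridiagonal system
  1·m_0 + 8·m_1 + 3·m_2 = 6(Δ_1 - Δ_0) = -8
Natural end conditions: m_0 = m_2 = 0.
Solving: m_0 = 0, m_1 = -1, m_2 = 0.
On [1, 4], g(t) = 0 + 5/3·(t - 1) - 1/2·(t - 1)² + 1/18·(t - 1)³.
With (t - 1) = 2: g(3) = 16/9.

1.7778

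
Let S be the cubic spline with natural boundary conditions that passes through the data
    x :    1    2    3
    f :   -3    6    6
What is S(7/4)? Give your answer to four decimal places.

Let M_i = S''(x_i). Step sizes h_i = 1, 1; slopes of the chords Δ_i = (y_(i+1) - y_i)/h_i = 9, 0.
  1·M_0 + 4·M_1 + 1·M_2 = 6(Δ_1 - Δ_0) = -54
Natural end conditions: M_0 = M_2 = 0.
Solving the tridiagonal system: M_0 = 0, M_1 = -27/2, M_2 = 0.
On [1, 2], S(x) = -3 + 45/4·(x - 1) + 0·(x - 1)² - 9/4·(x - 1)³.
With (x - 1) = 3/4: S(7/4) = 1149/256.

4.4883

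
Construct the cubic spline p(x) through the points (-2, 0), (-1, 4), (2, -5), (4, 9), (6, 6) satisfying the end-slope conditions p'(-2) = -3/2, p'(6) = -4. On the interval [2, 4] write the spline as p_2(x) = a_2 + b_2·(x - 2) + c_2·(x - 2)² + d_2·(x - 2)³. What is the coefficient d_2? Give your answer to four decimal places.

Write m_i for p''(x_i). With h_i = 1, 3, 2, 2 and divided differences Δ_i = 4, -3, 7, -3/2, the continuity of p' gives the tridiagonal system
  1·m_0 + 8·m_1 + 3·m_2 = 6(Δ_1 - Δ_0) = -42
  3·m_1 + 10·m_2 + 2·m_3 = 6(Δ_2 - Δ_1) = 60
  2·m_2 + 8·m_3 + 2·m_4 = 6(Δ_3 - Δ_2) = -51
Clamped end conditions give two more equations: 2h_0·m_0 + h_0·m_1 = 6(Δ_0 - p'(-2)) = 33 and h_3·m_3 + 2h_3·m_4 = 6(p'(6) - Δ_3) = -15.
Hence m_0 = 1091/48, m_1 = -299/24, m_2 = 559/48, m_3 = -229/24, m_4 = 49/48.
On [2, 4], with p_2(x) = a_2 + b_2·(x - 2) + c_2·(x - 2)² + d_2·(x - 2)³: c_2 = m_2/2 = 559/96, d_2 = (m_3 - m_2)/(6h_2) = -113/64, b_2 = Δ_2 - h_2(2m_2 + m_3)/6 = 29/12.

-1.7656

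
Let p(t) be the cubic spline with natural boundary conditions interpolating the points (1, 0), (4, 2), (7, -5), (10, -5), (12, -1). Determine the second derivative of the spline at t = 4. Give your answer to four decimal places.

-1.8599

Let M_i = p''(x_i). Step sizes h_i = 3, 3, 3, 2; slopes of the chords Δ_i = (y_(i+1) - y_i)/h_i = 2/3, -7/3, 0, 2.
  3·M_0 + 12·M_1 + 3·M_2 = 6(Δ_1 - Δ_0) = -18
  3·M_1 + 12·M_2 + 3·M_3 = 6(Δ_2 - Δ_1) = 14
  3·M_2 + 10·M_3 + 2·M_4 = 6(Δ_3 - Δ_2) = 12
Natural end conditions: M_0 = M_4 = 0.
Forward elimination and back-substitution give M_0 = 0, M_1 = -385/207, M_2 = 298/207, M_3 = 53/69, M_4 = 0.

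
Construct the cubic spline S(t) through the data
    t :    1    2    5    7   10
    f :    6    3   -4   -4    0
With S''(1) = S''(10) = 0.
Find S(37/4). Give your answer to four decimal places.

With m_i denoting the second derivative at x_i, h_i = 1, 3, 2, 3, and Δ_i = (y_(i+1) − y_i)/h_i = -3, -7/3, 0, 4/3:
  1·m_0 + 8·m_1 + 3·m_2 = 6(Δ_1 - Δ_0) = 4
  3·m_1 + 10·m_2 + 2·m_3 = 6(Δ_2 - Δ_1) = 14
  2·m_2 + 10·m_3 + 3·m_4 = 6(Δ_3 - Δ_2) = 8
Natural end conditions: m_0 = m_4 = 0.
Forward elimination and back-substitution give m_0 = 0, m_1 = 2/113, m_2 = 436/339, m_3 = 184/339, m_4 = 0.
On [7, 10], S(t) = -4 + 268/339·(t - 7) + 92/339·(t - 7)² - 92/3051·(t - 7)³.
With (t - 7) = 9/4: S(37/4) = -2153/1808.

-1.1908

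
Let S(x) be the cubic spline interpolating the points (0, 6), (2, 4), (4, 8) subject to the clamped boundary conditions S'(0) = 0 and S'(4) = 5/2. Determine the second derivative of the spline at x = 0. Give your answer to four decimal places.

-3.1250

Put M_i = S'' at the i-th knot. Here h = (2, 2) and Δ = (-1, 2), so the interior equations h_(i-1)·M_(i-1) + 2(h_(i-1)+h_i)·M_i + h_i·M_(i+1) = 6(Δ_i − Δ_(i-1)) read
  2·M_0 + 8·M_1 + 2·M_2 = 6(Δ_1 - Δ_0) = 18
Clamped end conditions give two more equations: 2h_0·M_0 + h_0·M_1 = 6(Δ_0 - S'(0)) = -6 and h_1·M_1 + 2h_1·M_2 = 6(S'(4) - Δ_1) = 3.
Hence M_0 = -25/8, M_1 = 13/4, M_2 = -7/8.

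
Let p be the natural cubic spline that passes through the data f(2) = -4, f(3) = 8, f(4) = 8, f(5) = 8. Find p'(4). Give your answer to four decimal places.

-1.6000

With M_i denoting the second derivative at x_i, h_i = 1, 1, 1, and Δ_i = (y_(i+1) − y_i)/h_i = 12, 0, 0:
  1·M_0 + 4·M_1 + 1·M_2 = 6(Δ_1 - Δ_0) = -72
  1·M_1 + 4·M_2 + 1·M_3 = 6(Δ_2 - Δ_1) = 0
Natural end conditions: M_0 = M_3 = 0.
Forward elimination and back-substitution give M_0 = 0, M_1 = -96/5, M_2 = 24/5, M_3 = 0.
On [4, 5], p'(t) = b_2 + 2c_2·(t - 4) + 3d_2·(t - 4)² with b_2 = Δ_2 - h_2(2M_2 + M_3)/6 = -8/5, c_2 = M_2/2 = 12/5, d_2 = (M_3 - M_2)/(6h_2) = -4/5. So p'(4) = -8/5.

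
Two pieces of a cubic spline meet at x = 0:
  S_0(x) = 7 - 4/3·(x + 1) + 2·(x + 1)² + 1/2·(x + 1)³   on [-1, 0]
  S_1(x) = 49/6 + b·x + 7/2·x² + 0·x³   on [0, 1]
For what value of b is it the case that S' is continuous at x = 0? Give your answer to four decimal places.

4.1667

S_0'(x) = -4/3 + 4·(x + 1) + 3/2·(x + 1)², so S_0'(0) = 25/6. On the right, S_1'(0) = b, so b = 25/6.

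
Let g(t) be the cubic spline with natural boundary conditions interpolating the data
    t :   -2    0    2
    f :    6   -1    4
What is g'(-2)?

Write σ_i for g''(x_i). With h_i = 2, 2 and divided differences Δ_i = -7/2, 5/2, the continuity of g' gives the tridiagonal system
  2·σ_0 + 8·σ_1 + 2·σ_2 = 6(Δ_1 - Δ_0) = 36
Natural end conditions: σ_0 = σ_2 = 0.
Solving the tridiagonal system: σ_0 = 0, σ_1 = 9/2, σ_2 = 0.
On [-2, 0], g'(t) = b_0 + 2c_0·(t + 2) + 3d_0·(t + 2)² with b_0 = Δ_0 - h_0(2σ_0 + σ_1)/6 = -5, c_0 = σ_0/2 = 0, d_0 = (σ_1 - σ_0)/(6h_0) = 3/8. So g'(-2) = -5.

-5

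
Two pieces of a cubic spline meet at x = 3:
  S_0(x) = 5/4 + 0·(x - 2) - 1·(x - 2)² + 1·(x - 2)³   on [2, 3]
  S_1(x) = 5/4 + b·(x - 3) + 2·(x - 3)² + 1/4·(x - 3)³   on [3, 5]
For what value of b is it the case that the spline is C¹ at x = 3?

S_0'(x) = 0 - 2·(x - 2) + 3·(x - 2)², so S_0'(3) = 1. On the right, S_1'(3) = b, so b = 1.

1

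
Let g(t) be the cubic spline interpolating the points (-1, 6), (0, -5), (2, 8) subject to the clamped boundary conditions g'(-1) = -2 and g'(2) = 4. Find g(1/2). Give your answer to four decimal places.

Write M_i for g''(x_i). With h_i = 1, 2 and divided differences Δ_i = -11, 13/2, the continuity of g' gives the tridiagonal system
  1·M_0 + 6·M_1 + 2·M_2 = 6(Δ_1 - Δ_0) = 105
Clamped end conditions give two more equations: 2h_0·M_0 + h_0·M_1 = 6(Δ_0 - g'(-1)) = -54 and h_1·M_1 + 2h_1·M_2 = 6(g'(2) - Δ_1) = -15.
Hence M_0 = -85/2, M_1 = 31, M_2 = -77/4.
On [0, 2], g(t) = -5 - 31/4·t + 31/2·t² - 67/16·t³.
With t = 1/2: g(1/2) = -707/128.

-5.5234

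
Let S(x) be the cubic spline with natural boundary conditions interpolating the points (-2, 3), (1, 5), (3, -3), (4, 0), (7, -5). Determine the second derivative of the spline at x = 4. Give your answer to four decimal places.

Write σ_i for S''(x_i). With h_i = 3, 2, 1, 3 and divided differences Δ_i = 2/3, -4, 3, -5/3, the continuity of S' gives the tridiagonal system
  3·σ_0 + 10·σ_1 + 2·σ_2 = 6(Δ_1 - Δ_0) = -28
  2·σ_1 + 6·σ_2 + 1·σ_3 = 6(Δ_2 - Δ_1) = 42
  1·σ_2 + 8·σ_3 + 3·σ_4 = 6(Δ_3 - Δ_2) = -28
Natural end conditions: σ_0 = σ_4 = 0.
Hence σ_0 = 0, σ_1 = -14/3, σ_2 = 28/3, σ_3 = -14/3, σ_4 = 0.

-4.6667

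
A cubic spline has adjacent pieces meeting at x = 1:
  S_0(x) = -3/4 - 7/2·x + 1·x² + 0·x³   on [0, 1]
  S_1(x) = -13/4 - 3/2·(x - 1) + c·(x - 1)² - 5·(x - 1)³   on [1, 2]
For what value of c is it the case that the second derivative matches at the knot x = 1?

S_0''(x) = 2 + 0·x, so S_0''(1) = 2. On the right, S_1''(1) = 2c, so c = 1.

1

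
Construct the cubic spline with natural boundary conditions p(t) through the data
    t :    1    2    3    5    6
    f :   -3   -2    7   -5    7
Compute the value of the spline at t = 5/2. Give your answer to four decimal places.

Write σ_i for p''(x_i). With h_i = 1, 1, 2, 1 and divided differences Δ_i = 1, 9, -6, 12, the continuity of p' gives the tridiagonal system
  1·σ_0 + 4·σ_1 + 1·σ_2 = 6(Δ_1 - Δ_0) = 48
  1·σ_1 + 6·σ_2 + 2·σ_3 = 6(Δ_2 - Δ_1) = -90
  2·σ_2 + 6·σ_3 + 1·σ_4 = 6(Δ_3 - Δ_2) = 108
Natural end conditions: σ_0 = σ_4 = 0.
Forward elimination and back-substitution give σ_0 = 0, σ_1 = 1146/61, σ_2 = -1656/61, σ_3 = 1650/61, σ_4 = 0.
On [2, 3], p(t) = -2 + 443/61·(t - 2) + 573/61·(t - 2)² - 467/61·(t - 2)³.
With (t - 2) = 1/2: p(5/2) = 1475/488.

3.0225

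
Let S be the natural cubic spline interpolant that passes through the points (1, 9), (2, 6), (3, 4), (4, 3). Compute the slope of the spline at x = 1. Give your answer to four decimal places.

With m_i denoting the second derivative at x_i, h_i = 1, 1, 1, and Δ_i = (y_(i+1) − y_i)/h_i = -3, -2, -1:
  1·m_0 + 4·m_1 + 1·m_2 = 6(Δ_1 - Δ_0) = 6
  1·m_1 + 4·m_2 + 1·m_3 = 6(Δ_2 - Δ_1) = 6
Natural end conditions: m_0 = m_3 = 0.
Solving the tridiagonal system: m_0 = 0, m_1 = 6/5, m_2 = 6/5, m_3 = 0.
On [1, 2], S'(x) = b_0 + 2c_0·(x - 1) + 3d_0·(x - 1)² with b_0 = Δ_0 - h_0(2m_0 + m_1)/6 = -16/5, c_0 = m_0/2 = 0, d_0 = (m_1 - m_0)/(6h_0) = 1/5. So S'(1) = -16/5.

-3.2000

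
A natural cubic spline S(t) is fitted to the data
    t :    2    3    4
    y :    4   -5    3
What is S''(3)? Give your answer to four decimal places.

Put m_i = S'' at the i-th knot. Here h = (1, 1) and Δ = (-9, 8), so the interior equations h_(i-1)·m_(i-1) + 2(h_(i-1)+h_i)·m_i + h_i·m_(i+1) = 6(Δ_i − Δ_(i-1)) read
  1·m_0 + 4·m_1 + 1·m_2 = 6(Δ_1 - Δ_0) = 102
Natural end conditions: m_0 = m_2 = 0.
Solving the tridiagonal system: m_0 = 0, m_1 = 51/2, m_2 = 0.

25.5000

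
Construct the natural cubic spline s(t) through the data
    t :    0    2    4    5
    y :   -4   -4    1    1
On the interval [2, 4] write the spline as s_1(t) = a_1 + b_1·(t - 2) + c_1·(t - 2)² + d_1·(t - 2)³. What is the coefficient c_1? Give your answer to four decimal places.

Write σ_i for s''(x_i). With h_i = 2, 2, 1 and divided differences Δ_i = 0, 5/2, 0, the continuity of s' gives the tridiagonal system
  2·σ_0 + 8·σ_1 + 2·σ_2 = 6(Δ_1 - Δ_0) = 15
  2·σ_1 + 6·σ_2 + 1·σ_3 = 6(Δ_2 - Δ_1) = -15
Natural end conditions: σ_0 = σ_3 = 0.
Solving the tridiagonal system: σ_0 = 0, σ_1 = 30/11, σ_2 = -75/22, σ_3 = 0.
On [2, 4], with s_1(t) = a_1 + b_1·(t - 2) + c_1·(t - 2)² + d_1·(t - 2)³: c_1 = σ_1/2 = 15/11, d_1 = (σ_2 - σ_1)/(6h_1) = -45/88, b_1 = Δ_1 - h_1(2σ_1 + σ_2)/6 = 20/11.

1.3636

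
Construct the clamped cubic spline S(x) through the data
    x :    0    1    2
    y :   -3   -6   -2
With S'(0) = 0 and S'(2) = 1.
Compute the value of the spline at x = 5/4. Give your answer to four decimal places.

Let M_i = S''(x_i). Step sizes h_i = 1, 1; slopes of the chords Δ_i = (y_(i+1) - y_i)/h_i = -3, 4.
  1·M_0 + 4·M_1 + 1·M_2 = 6(Δ_1 - Δ_0) = 42
Clamped end conditions give two more equations: 2h_0·M_0 + h_0·M_1 = 6(Δ_0 - S'(0)) = -18 and h_1·M_1 + 2h_1·M_2 = 6(S'(2) - Δ_1) = -18.
Solving: M_0 = -19, M_1 = 20, M_2 = -19.
On [1, 2], S(x) = -6 + 1/2·(x - 1) + 10·(x - 1)² - 13/2·(x - 1)³.
With (x - 1) = 1/4: S(5/4) = -685/128.

-5.3516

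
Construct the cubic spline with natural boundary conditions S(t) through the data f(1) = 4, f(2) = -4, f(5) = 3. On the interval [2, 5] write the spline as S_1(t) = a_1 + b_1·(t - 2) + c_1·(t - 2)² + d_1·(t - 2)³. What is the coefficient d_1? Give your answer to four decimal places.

With σ_i denoting the second derivative at x_i, h_i = 1, 3, and Δ_i = (y_(i+1) − y_i)/h_i = -8, 7/3:
  1·σ_0 + 8·σ_1 + 3·σ_2 = 6(Δ_1 - Δ_0) = 62
Natural end conditions: σ_0 = σ_2 = 0.
Forward elimination and back-substitution give σ_0 = 0, σ_1 = 31/4, σ_2 = 0.
On [2, 5], with S_1(t) = a_1 + b_1·(t - 2) + c_1·(t - 2)² + d_1·(t - 2)³: c_1 = σ_1/2 = 31/8, d_1 = (σ_2 - σ_1)/(6h_1) = -31/72, b_1 = Δ_1 - h_1(2σ_1 + σ_2)/6 = -65/12.

-0.4306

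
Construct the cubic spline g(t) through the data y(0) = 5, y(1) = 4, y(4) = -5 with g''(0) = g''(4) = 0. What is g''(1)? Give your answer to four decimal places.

-1.5000

Put M_i = g'' at the i-th knot. Here h = (1, 3) and Δ = (-1, -3), so the interior equations h_(i-1)·M_(i-1) + 2(h_(i-1)+h_i)·M_i + h_i·M_(i+1) = 6(Δ_i − Δ_(i-1)) read
  1·M_0 + 8·M_1 + 3·M_2 = 6(Δ_1 - Δ_0) = -12
Natural end conditions: M_0 = M_2 = 0.
Solving the tridiagonal system: M_0 = 0, M_1 = -3/2, M_2 = 0.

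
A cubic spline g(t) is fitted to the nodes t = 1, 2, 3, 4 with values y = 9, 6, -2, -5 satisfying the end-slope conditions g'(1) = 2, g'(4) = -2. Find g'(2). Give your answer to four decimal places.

Put M_i = g'' at the i-th knot. Here h = (1, 1, 1) and Δ = (-3, -8, -3), so the interior equations h_(i-1)·M_(i-1) + 2(h_(i-1)+h_i)·M_i + h_i·M_(i+1) = 6(Δ_i − Δ_(i-1)) read
  1·M_0 + 4·M_1 + 1·M_2 = 6(Δ_1 - Δ_0) = -30
  1·M_1 + 4·M_2 + 1·M_3 = 6(Δ_2 - Δ_1) = 30
Clamped end conditions give two more equations: 2h_0·M_0 + h_0·M_1 = 6(Δ_0 - g'(1)) = -30 and h_2·M_2 + 2h_2·M_3 = 6(g'(4) - Δ_2) = 6.
Forward elimination and back-substitution give M_0 = -172/15, M_1 = -106/15, M_2 = 146/15, M_3 = -28/15.
On [2, 3], g'(t) = b_1 + 2c_1·(t - 2) + 3d_1·(t - 2)² with b_1 = Δ_1 - h_1(2M_1 + M_2)/6 = -109/15, c_1 = M_1/2 = -53/15, d_1 = (M_2 - M_1)/(6h_1) = 14/5. So g'(2) = -109/15.

-7.2667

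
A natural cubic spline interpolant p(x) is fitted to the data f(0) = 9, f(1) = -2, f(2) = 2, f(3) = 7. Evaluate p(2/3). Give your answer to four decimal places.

Let σ_i = p''(x_i). Step sizes h_i = 1, 1, 1; slopes of the chords Δ_i = (y_(i+1) - y_i)/h_i = -11, 4, 5.
  1·σ_0 + 4·σ_1 + 1·σ_2 = 6(Δ_1 - Δ_0) = 90
  1·σ_1 + 4·σ_2 + 1·σ_3 = 6(Δ_2 - Δ_1) = 6
Natural end conditions: σ_0 = σ_3 = 0.
Solving the tridiagonal system: σ_0 = 0, σ_1 = 118/5, σ_2 = -22/5, σ_3 = 0.
On [0, 1], p(x) = 9 - 224/15·x + 0·x² + 59/15·x³.
With x = 2/3: p(2/3) = 17/81.

0.2099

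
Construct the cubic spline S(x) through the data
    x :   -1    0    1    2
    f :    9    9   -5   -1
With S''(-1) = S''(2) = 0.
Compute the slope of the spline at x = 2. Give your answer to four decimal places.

9.7333

Put M_i = S'' at the i-th knot. Here h = (1, 1, 1) and Δ = (0, -14, 4), so the interior equations h_(i-1)·M_(i-1) + 2(h_(i-1)+h_i)·M_i + h_i·M_(i+1) = 6(Δ_i − Δ_(i-1)) read
  1·M_0 + 4·M_1 + 1·M_2 = 6(Δ_1 - Δ_0) = -84
  1·M_1 + 4·M_2 + 1·M_3 = 6(Δ_2 - Δ_1) = 108
Natural end conditions: M_0 = M_3 = 0.
Forward elimination and back-substitution give M_0 = 0, M_1 = -148/5, M_2 = 172/5, M_3 = 0.
On [1, 2], S'(x) = b_2 + 2c_2·(x - 1) + 3d_2·(x - 1)² with b_2 = Δ_2 - h_2(2M_2 + M_3)/6 = -112/15, c_2 = M_2/2 = 86/5, d_2 = (M_3 - M_2)/(6h_2) = -86/15. So S'(2) = 146/15.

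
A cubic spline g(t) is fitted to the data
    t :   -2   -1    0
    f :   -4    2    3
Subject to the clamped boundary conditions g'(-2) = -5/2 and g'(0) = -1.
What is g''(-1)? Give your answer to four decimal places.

Write M_i for g''(x_i). With h_i = 1, 1 and divided differences Δ_i = 6, 1, the continuity of g' gives the tridiagonal system
  1·M_0 + 4·M_1 + 1·M_2 = 6(Δ_1 - Δ_0) = -30
Clamped end conditions give two more equations: 2h_0·M_0 + h_0·M_1 = 6(Δ_0 - g'(-2)) = 51 and h_1·M_1 + 2h_1·M_2 = 6(g'(0) - Δ_1) = -12.
Forward elimination and back-substitution give M_0 = 135/4, M_1 = -33/2, M_2 = 9/4.

-16.5000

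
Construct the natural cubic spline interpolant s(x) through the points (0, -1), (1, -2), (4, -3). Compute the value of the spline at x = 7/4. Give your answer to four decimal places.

With m_i denoting the second derivative at x_i, h_i = 1, 3, and Δ_i = (y_(i+1) − y_i)/h_i = -1, -1/3:
  1·m_0 + 8·m_1 + 3·m_2 = 6(Δ_1 - Δ_0) = 4
Natural end conditions: m_0 = m_2 = 0.
Solving: m_0 = 0, m_1 = 1/2, m_2 = 0.
On [1, 4], s(x) = -2 - 5/6·(x - 1) + 1/4·(x - 1)² - 1/36·(x - 1)³.
With (x - 1) = 3/4: s(7/4) = -639/256.

-2.4961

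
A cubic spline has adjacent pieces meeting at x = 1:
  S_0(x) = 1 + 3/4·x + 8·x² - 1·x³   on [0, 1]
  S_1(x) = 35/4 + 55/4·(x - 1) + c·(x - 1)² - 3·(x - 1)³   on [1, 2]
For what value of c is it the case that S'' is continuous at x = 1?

5

S_0''(x) = 16 - 6·x, so S_0''(1) = 10. On the right, S_1''(1) = 2c, so c = 5.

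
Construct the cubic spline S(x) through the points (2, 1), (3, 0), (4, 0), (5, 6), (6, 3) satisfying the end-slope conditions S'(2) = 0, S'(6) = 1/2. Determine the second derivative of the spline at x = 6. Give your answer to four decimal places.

21.8750

Put M_i = S'' at the i-th knot. Here h = (1, 1, 1, 1) and Δ = (-1, 0, 6, -3), so the interior equations h_(i-1)·M_(i-1) + 2(h_(i-1)+h_i)·M_i + h_i·M_(i+1) = 6(Δ_i − Δ_(i-1)) read
  1·M_0 + 4·M_1 + 1·M_2 = 6(Δ_1 - Δ_0) = 6
  1·M_1 + 4·M_2 + 1·M_3 = 6(Δ_2 - Δ_1) = 36
  1·M_2 + 4·M_3 + 1·M_4 = 6(Δ_3 - Δ_2) = -54
Clamped end conditions give two more equations: 2h_0·M_0 + h_0·M_1 = 6(Δ_0 - S'(2)) = -6 and h_3·M_3 + 2h_3·M_4 = 6(S'(6) - Δ_3) = 21.
Hence M_0 = -17/8, M_1 = -7/4, M_2 = 121/8, M_3 = -91/4, M_4 = 175/8.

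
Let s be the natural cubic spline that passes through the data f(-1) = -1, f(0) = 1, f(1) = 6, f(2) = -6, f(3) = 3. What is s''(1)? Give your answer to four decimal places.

-39.4286

With M_i denoting the second derivative at x_i, h_i = 1, 1, 1, 1, and Δ_i = (y_(i+1) − y_i)/h_i = 2, 5, -12, 9:
  1·M_0 + 4·M_1 + 1·M_2 = 6(Δ_1 - Δ_0) = 18
  1·M_1 + 4·M_2 + 1·M_3 = 6(Δ_2 - Δ_1) = -102
  1·M_2 + 4·M_3 + 1·M_4 = 6(Δ_3 - Δ_2) = 126
Natural end conditions: M_0 = M_4 = 0.
Solving the tridiagonal system: M_0 = 0, M_1 = 201/14, M_2 = -276/7, M_3 = 579/14, M_4 = 0.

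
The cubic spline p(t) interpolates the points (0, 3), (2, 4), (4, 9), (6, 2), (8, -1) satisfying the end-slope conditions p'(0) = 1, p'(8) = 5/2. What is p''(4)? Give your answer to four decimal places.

-5.8125

Write M_i for p''(x_i). With h_i = 2, 2, 2, 2 and divided differences Δ_i = 1/2, 5/2, -7/2, -3/2, the continuity of p' gives the tridiagonal system
  2·M_0 + 8·M_1 + 2·M_2 = 6(Δ_1 - Δ_0) = 12
  2·M_1 + 8·M_2 + 2·M_3 = 6(Δ_2 - Δ_1) = -36
  2·M_2 + 8·M_3 + 2·M_4 = 6(Δ_3 - Δ_2) = 12
Clamped end conditions give two more equations: 2h_0·M_0 + h_0·M_1 = 6(Δ_0 - p'(0)) = -3 and h_3·M_3 + 2h_3·M_4 = 6(p'(8) - Δ_3) = 24.
Hence M_0 = -285/112, M_1 = 201/56, M_2 = -93/16, M_3 = 93/56, M_4 = 579/112.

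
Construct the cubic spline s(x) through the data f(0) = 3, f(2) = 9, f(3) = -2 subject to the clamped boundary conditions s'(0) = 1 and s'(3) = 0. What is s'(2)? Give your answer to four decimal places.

Write σ_i for s''(x_i). With h_i = 2, 1 and divided differences Δ_i = 3, -11, the continuity of s' gives the tridiagonal system
  2·σ_0 + 6·σ_1 + 1·σ_2 = 6(Δ_1 - Δ_0) = -84
Clamped end conditions give two more equations: 2h_0·σ_0 + h_0·σ_1 = 6(Δ_0 - s'(0)) = 12 and h_1·σ_1 + 2h_1·σ_2 = 6(s'(3) - Δ_1) = 66.
Solving: σ_0 = 50/3, σ_1 = -82/3, σ_2 = 140/3.
On [2, 3], s'(x) = b_1 + 2c_1·(x - 2) + 3d_1·(x - 2)² with b_1 = Δ_1 - h_1(2σ_1 + σ_2)/6 = -29/3, c_1 = σ_1/2 = -41/3, d_1 = (σ_2 - σ_1)/(6h_1) = 37/3. So s'(2) = -29/3.

-9.6667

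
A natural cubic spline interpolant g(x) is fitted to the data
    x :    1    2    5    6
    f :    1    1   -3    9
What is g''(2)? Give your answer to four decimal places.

Put M_i = g'' at the i-th knot. Here h = (1, 3, 1) and Δ = (0, -4/3, 12), so the interior equations h_(i-1)·M_(i-1) + 2(h_(i-1)+h_i)·M_i + h_i·M_(i+1) = 6(Δ_i − Δ_(i-1)) read
  1·M_0 + 8·M_1 + 3·M_2 = 6(Δ_1 - Δ_0) = -8
  3·M_1 + 8·M_2 + 1·M_3 = 6(Δ_2 - Δ_1) = 80
Natural end conditions: M_0 = M_3 = 0.
Solving the tridiagonal system: M_0 = 0, M_1 = -304/55, M_2 = 664/55, M_3 = 0.

-5.5273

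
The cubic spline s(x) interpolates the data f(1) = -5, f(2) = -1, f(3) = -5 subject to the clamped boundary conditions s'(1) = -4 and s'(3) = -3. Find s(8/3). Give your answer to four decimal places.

-3.3889

Let σ_i = s''(x_i). Step sizes h_i = 1, 1; slopes of the chords Δ_i = (y_(i+1) - y_i)/h_i = 4, -4.
  1·σ_0 + 4·σ_1 + 1·σ_2 = 6(Δ_1 - Δ_0) = -48
Clamped end conditions give two more equations: 2h_0·σ_0 + h_0·σ_1 = 6(Δ_0 - s'(1)) = 48 and h_1·σ_1 + 2h_1·σ_2 = 6(s'(3) - Δ_1) = 6.
Solving: σ_0 = 73/2, σ_1 = -25, σ_2 = 31/2.
On [2, 3], s(x) = -1 + 7/4·(x - 2) - 25/2·(x - 2)² + 27/4·(x - 2)³.
With (x - 2) = 2/3: s(8/3) = -61/18.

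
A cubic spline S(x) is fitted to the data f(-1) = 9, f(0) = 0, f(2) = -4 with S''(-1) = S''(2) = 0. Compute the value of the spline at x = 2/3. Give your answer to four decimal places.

Write M_i for S''(x_i). With h_i = 1, 2 and divided differences Δ_i = -9, -2, the continuity of S' gives the tridiagonal system
  1·M_0 + 6·M_1 + 2·M_2 = 6(Δ_1 - Δ_0) = 42
Natural end conditions: M_0 = M_2 = 0.
Solving: M_0 = 0, M_1 = 7, M_2 = 0.
On [0, 2], S(x) = 0 - 20/3·x + 7/2·x² - 7/12·x³.
With x = 2/3: S(2/3) = -248/81.

-3.0617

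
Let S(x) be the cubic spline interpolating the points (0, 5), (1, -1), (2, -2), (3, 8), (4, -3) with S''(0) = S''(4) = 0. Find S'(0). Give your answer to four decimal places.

-6.1786

Let m_i = S''(x_i). Step sizes h_i = 1, 1, 1, 1; slopes of the chords Δ_i = (y_(i+1) - y_i)/h_i = -6, -1, 10, -11.
  1·m_0 + 4·m_1 + 1·m_2 = 6(Δ_1 - Δ_0) = 30
  1·m_1 + 4·m_2 + 1·m_3 = 6(Δ_2 - Δ_1) = 66
  1·m_2 + 4·m_3 + 1·m_4 = 6(Δ_3 - Δ_2) = -126
Natural end conditions: m_0 = m_4 = 0.
Solving the tridiagonal system: m_0 = 0, m_1 = 15/14, m_2 = 180/7, m_3 = -531/14, m_4 = 0.
On [0, 1], S'(x) = b_0 + 2c_0·x + 3d_0·x² with b_0 = Δ_0 - h_0(2m_0 + m_1)/6 = -173/28, c_0 = m_0/2 = 0, d_0 = (m_1 - m_0)/(6h_0) = 5/28. So S'(0) = -173/28.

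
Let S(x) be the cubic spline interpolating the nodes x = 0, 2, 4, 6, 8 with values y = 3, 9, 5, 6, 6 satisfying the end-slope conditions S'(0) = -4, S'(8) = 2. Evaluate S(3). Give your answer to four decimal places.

7.9844

Let m_i = S''(x_i). Step sizes h_i = 2, 2, 2, 2; slopes of the chords Δ_i = (y_(i+1) - y_i)/h_i = 3, -2, 1/2, 0.
  2·m_0 + 8·m_1 + 2·m_2 = 6(Δ_1 - Δ_0) = -30
  2·m_1 + 8·m_2 + 2·m_3 = 6(Δ_2 - Δ_1) = 15
  2·m_2 + 8·m_3 + 2·m_4 = 6(Δ_3 - Δ_2) = -3
Clamped end conditions give two more equations: 2h_0·m_0 + h_0·m_1 = 6(Δ_0 - S'(0)) = 42 and h_3·m_3 + 2h_3·m_4 = 6(S'(8) - Δ_3) = 12.
Solving: m_0 = 237/16, m_1 = -69/8, m_2 = 75/16, m_3 = -21/8, m_4 = 69/16.
On [2, 4], S(x) = 9 + 35/16·(x - 2) - 69/16·(x - 2)² + 71/64·(x - 2)³.
With (x - 2) = 1: S(3) = 511/64.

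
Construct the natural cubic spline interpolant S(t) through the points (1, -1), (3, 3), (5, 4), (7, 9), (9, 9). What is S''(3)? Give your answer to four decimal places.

Put M_i = S'' at the i-th knot. Here h = (2, 2, 2, 2) and Δ = (2, 1/2, 5/2, 0), so the interior equations h_(i-1)·M_(i-1) + 2(h_(i-1)+h_i)·M_i + h_i·M_(i+1) = 6(Δ_i − Δ_(i-1)) read
  2·M_0 + 8·M_1 + 2·M_2 = 6(Δ_1 - Δ_0) = -9
  2·M_1 + 8·M_2 + 2·M_3 = 6(Δ_2 - Δ_1) = 12
  2·M_2 + 8·M_3 + 2·M_4 = 6(Δ_3 - Δ_2) = -15
Natural end conditions: M_0 = M_4 = 0.
Solving: M_0 = 0, M_1 = -99/56, M_2 = 18/7, M_3 = -141/56, M_4 = 0.

-1.7679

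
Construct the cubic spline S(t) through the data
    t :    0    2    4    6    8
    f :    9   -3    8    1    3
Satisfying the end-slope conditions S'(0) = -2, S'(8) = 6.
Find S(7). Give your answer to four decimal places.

Put m_i = S'' at the i-th knot. Here h = (2, 2, 2, 2) and Δ = (-6, 11/2, -7/2, 1), so the interior equations h_(i-1)·m_(i-1) + 2(h_(i-1)+h_i)·m_i + h_i·m_(i+1) = 6(Δ_i − Δ_(i-1)) read
  2·m_0 + 8·m_1 + 2·m_2 = 6(Δ_1 - Δ_0) = 69
  2·m_1 + 8·m_2 + 2·m_3 = 6(Δ_2 - Δ_1) = -54
  2·m_2 + 8·m_3 + 2·m_4 = 6(Δ_3 - Δ_2) = 27
Clamped end conditions give two more equations: 2h_0·m_0 + h_0·m_1 = 6(Δ_0 - S'(0)) = -24 and h_3·m_3 + 2h_3·m_4 = 6(S'(8) - Δ_3) = 30.
Solving: m_0 = -377/28, m_1 = 209/14, m_2 = -47/4, m_3 = 71/14, m_4 = 139/28.
On [6, 8], S(t) = 1 - 113/28·(t - 6) + 71/28·(t - 6)² - 1/112·(t - 6)³.
With (t - 6) = 1: S(7) = -57/112.

-0.5089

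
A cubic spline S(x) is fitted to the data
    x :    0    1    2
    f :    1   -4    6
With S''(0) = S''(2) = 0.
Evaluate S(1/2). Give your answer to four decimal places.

With M_i denoting the second derivative at x_i, h_i = 1, 1, and Δ_i = (y_(i+1) − y_i)/h_i = -5, 10:
  1·M_0 + 4·M_1 + 1·M_2 = 6(Δ_1 - Δ_0) = 90
Natural end conditions: M_0 = M_2 = 0.
Solving the tridiagonal system: M_0 = 0, M_1 = 45/2, M_2 = 0.
On [0, 1], S(x) = 1 - 35/4·x + 0·x² + 15/4·x³.
With x = 1/2: S(1/2) = -93/32.

-2.9063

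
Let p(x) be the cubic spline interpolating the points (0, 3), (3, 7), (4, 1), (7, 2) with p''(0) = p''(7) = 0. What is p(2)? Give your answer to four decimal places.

With M_i denoting the second derivative at x_i, h_i = 3, 1, 3, and Δ_i = (y_(i+1) − y_i)/h_i = 4/3, -6, 1/3:
  3·M_0 + 8·M_1 + 1·M_2 = 6(Δ_1 - Δ_0) = -44
  1·M_1 + 8·M_2 + 3·M_3 = 6(Δ_2 - Δ_1) = 38
Natural end conditions: M_0 = M_3 = 0.
Solving: M_0 = 0, M_1 = -130/21, M_2 = 116/21, M_3 = 0.
On [0, 3], p(x) = 3 + 31/7·x + 0·x² - 65/189·x³.
With x = 2: p(2) = 1721/189.

9.1058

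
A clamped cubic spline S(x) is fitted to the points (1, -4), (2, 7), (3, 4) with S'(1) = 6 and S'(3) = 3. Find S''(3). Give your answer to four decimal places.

37.5000

Let m_i = S''(x_i). Step sizes h_i = 1, 1; slopes of the chords Δ_i = (y_(i+1) - y_i)/h_i = 11, -3.
  1·m_0 + 4·m_1 + 1·m_2 = 6(Δ_1 - Δ_0) = -84
Clamped end conditions give two more equations: 2h_0·m_0 + h_0·m_1 = 6(Δ_0 - S'(1)) = 30 and h_1·m_1 + 2h_1·m_2 = 6(S'(3) - Δ_1) = 36.
Forward elimination and back-substitution give m_0 = 69/2, m_1 = -39, m_2 = 75/2.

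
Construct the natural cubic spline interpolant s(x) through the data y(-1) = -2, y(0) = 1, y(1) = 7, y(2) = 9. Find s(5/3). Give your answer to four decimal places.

8.7086

Put M_i = s'' at the i-th knot. Here h = (1, 1, 1) and Δ = (3, 6, 2), so the interior equations h_(i-1)·M_(i-1) + 2(h_(i-1)+h_i)·M_i + h_i·M_(i+1) = 6(Δ_i − Δ_(i-1)) read
  1·M_0 + 4·M_1 + 1·M_2 = 6(Δ_1 - Δ_0) = 18
  1·M_1 + 4·M_2 + 1·M_3 = 6(Δ_2 - Δ_1) = -24
Natural end conditions: M_0 = M_3 = 0.
Solving the tridiagonal system: M_0 = 0, M_1 = 32/5, M_2 = -38/5, M_3 = 0.
On [1, 2], s(x) = 7 + 68/15·(x - 1) - 19/5·(x - 1)² + 19/15·(x - 1)³.
With (x - 1) = 2/3: s(5/3) = 3527/405.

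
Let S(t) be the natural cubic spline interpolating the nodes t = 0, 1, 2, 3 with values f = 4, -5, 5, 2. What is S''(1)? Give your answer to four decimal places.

Put M_i = S'' at the i-th knot. Here h = (1, 1, 1) and Δ = (-9, 10, -3), so the interior equations h_(i-1)·M_(i-1) + 2(h_(i-1)+h_i)·M_i + h_i·M_(i+1) = 6(Δ_i − Δ_(i-1)) read
  1·M_0 + 4·M_1 + 1·M_2 = 6(Δ_1 - Δ_0) = 114
  1·M_1 + 4·M_2 + 1·M_3 = 6(Δ_2 - Δ_1) = -78
Natural end conditions: M_0 = M_3 = 0.
Solving: M_0 = 0, M_1 = 178/5, M_2 = -142/5, M_3 = 0.

35.6000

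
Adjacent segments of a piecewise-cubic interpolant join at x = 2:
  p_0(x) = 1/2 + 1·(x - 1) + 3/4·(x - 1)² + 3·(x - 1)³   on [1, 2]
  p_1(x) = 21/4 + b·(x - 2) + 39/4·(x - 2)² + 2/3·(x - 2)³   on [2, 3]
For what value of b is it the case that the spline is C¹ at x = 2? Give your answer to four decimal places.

11.5000

p_0'(x) = 1 + 3/2·(x - 1) + 9·(x - 1)², so p_0'(2) = 23/2. On the right, p_1'(2) = b, so b = 23/2.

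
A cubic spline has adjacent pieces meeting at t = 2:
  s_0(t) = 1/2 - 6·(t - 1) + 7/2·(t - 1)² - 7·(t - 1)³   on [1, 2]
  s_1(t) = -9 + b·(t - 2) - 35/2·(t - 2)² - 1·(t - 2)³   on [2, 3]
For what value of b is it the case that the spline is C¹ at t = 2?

s_0'(t) = -6 + 7·(t - 1) - 21·(t - 1)², so s_0'(2) = -20. On the right, s_1'(2) = b, so b = -20.

-20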